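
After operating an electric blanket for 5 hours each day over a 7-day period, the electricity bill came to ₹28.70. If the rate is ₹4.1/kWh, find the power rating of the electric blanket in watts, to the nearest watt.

Energy = ₹28.70 ÷ ₹4.1/kWh = 7 kWh
Runtime = 5 h/day × 7 days = 35 h
Power = 7 kWh ÷ 35 h = 0.2 kW = 200 W

200 W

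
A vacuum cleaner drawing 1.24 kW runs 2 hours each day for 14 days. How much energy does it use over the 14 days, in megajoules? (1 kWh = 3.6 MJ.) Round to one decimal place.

Runtime = 2 h/day × 14 days = 28 h
Energy = 1.24 kW × 28 h = 34.72 kWh
= 34.72 × 3.6 MJ = 125.0 MJ

125.0 MJ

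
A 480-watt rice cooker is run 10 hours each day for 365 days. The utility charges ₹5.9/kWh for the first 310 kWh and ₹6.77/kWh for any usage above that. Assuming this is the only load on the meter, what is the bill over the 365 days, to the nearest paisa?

₹11591.34

Runtime = 10 h/day × 365 days = 3650 h
Energy = 0.48 kW × 3650 h = 1752 kWh
Tier 1 (0–310 kWh): 310 × ₹5.9 = ₹1829
Above 310 kWh: 1442 × ₹6.77 = ₹9762.34
Bill = ₹11591.34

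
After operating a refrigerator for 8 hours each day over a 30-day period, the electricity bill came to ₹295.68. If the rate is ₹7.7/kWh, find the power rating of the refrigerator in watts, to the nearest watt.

160 W

Energy = ₹295.68 ÷ ₹7.7/kWh = 38.4 kWh
Runtime = 8 h/day × 30 days = 240 h
Power = 38.4 kWh ÷ 240 h = 0.16 kW = 160 W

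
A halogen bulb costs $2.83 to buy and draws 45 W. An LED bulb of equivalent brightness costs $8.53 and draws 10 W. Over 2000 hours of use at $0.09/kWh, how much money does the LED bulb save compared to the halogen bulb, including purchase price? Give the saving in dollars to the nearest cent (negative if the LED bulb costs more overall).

halogen bulb: $2.83 + (45/1000) kW × 2000 h × $0.09 = $2.83 + $8.1 = $10.93
LED bulb: $8.53 + (10/1000) kW × 2000 h × $0.09 = $8.53 + $1.8 = $10.33
Saving = $10.93 − $10.33 = $0.6

$0.60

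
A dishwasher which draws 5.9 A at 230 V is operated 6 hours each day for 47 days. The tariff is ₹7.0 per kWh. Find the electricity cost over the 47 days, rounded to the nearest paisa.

Power = 5.9 A × 230 V = 1357 W = 1.357 kW
Runtime = 6 h/day × 47 days = 282 h
Energy = 1.357 kW × 282 h = 382.674 kWh
Cost = 382.674 kWh × ₹7.0/kWh = ₹2678.72

₹2678.72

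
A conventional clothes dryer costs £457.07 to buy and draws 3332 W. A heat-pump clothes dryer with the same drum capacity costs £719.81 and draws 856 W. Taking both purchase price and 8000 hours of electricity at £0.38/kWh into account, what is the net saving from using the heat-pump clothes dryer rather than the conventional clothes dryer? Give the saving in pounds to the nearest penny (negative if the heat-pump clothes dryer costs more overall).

conventional clothes dryer: £457.07 + (3332/1000) kW × 8000 h × £0.38 = £457.07 + £10129.28 = £10586.35
heat-pump clothes dryer: £719.81 + (856/1000) kW × 8000 h × £0.38 = £719.81 + £2602.24 = £3322.05
Saving = £10586.35 − £3322.05 = £7264.3

£7264.30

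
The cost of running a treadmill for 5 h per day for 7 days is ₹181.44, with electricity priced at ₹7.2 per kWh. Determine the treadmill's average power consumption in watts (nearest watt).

720 W

Energy = ₹181.44 ÷ ₹7.2/kWh = 25.2 kWh
Runtime = 5 h/day × 7 days = 35 h
Power = 25.2 kWh ÷ 35 h = 0.72 kW = 720 W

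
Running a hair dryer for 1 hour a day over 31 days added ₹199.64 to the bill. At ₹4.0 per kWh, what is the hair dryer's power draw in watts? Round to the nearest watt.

1610 W

Energy = ₹199.64 ÷ ₹4.0/kWh = 49.91 kWh
Runtime = 1 h/day × 31 days = 31 h
Power = 49.91 kWh ÷ 31 h = 1.61 kW = 1610 W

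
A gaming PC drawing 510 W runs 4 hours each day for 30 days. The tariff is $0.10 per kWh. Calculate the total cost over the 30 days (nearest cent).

Runtime = 4 h/day × 30 days = 120 h
Energy = 0.51 kW × 120 h = 61.2 kWh
Cost = 61.2 kWh × $0.10/kWh = $6.12

$6.12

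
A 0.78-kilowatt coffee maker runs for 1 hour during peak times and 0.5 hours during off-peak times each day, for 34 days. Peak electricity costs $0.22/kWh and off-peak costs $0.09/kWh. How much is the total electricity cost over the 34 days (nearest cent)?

$7.03

Peak energy = 0.78 kW × 1 h × 34 = 26.52 kWh
Off-peak energy = 0.78 kW × 0.5 h × 34 = 13.26 kWh
Cost = 26.52 × $0.22 + 13.26 × $0.09 = $5.8344 + $1.1934 = $7.03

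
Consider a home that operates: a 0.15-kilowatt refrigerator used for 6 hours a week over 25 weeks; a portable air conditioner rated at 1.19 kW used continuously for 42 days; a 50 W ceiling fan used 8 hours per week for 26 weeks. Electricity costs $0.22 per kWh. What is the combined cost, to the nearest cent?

refrigerator: Runtime = 6 h/week × 25 weeks = 150 h
refrigerator: 0.15 kW × 150 h = 22.5 kWh
portable air conditioner: Runtime = 24 h × 42 = 1008 h
portable air conditioner: 1.19 kW × 1008 h = 1199.52 kWh
ceiling fan: Runtime = 8 h/week × 26 weeks = 208 h
ceiling fan: 0.05 kW × 208 h = 10.4 kWh
Total energy = 1232.42 kWh
Cost = 1232.42 × $0.22 = $271.13

$271.13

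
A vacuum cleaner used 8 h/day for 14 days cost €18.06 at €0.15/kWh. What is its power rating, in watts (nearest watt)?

1075 W

Energy = €18.06 ÷ €0.15/kWh = 120.4 kWh
Runtime = 8 h/day × 14 days = 112 h
Power = 120.4 kWh ÷ 112 h = 1.075 kW = 1075 W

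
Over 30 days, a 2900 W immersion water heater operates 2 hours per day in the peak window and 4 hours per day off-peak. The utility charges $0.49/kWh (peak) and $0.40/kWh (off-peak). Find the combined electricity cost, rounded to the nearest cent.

$224.46

Peak energy = 2.9 kW × 2 h × 30 = 174 kWh
Off-peak energy = 2.9 kW × 4 h × 30 = 348 kWh
Cost = 174 × $0.49 + 348 × $0.40 = $85.26 + $139.2 = $224.46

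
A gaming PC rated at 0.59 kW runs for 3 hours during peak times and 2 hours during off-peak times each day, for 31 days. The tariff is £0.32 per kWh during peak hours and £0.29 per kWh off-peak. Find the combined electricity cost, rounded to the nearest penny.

£28.17

Peak energy = 0.59 kW × 3 h × 31 = 54.87 kWh
Off-peak energy = 0.59 kW × 2 h × 31 = 36.58 kWh
Cost = 54.87 × £0.32 + 36.58 × £0.29 = £17.5584 + £10.6082 = £28.17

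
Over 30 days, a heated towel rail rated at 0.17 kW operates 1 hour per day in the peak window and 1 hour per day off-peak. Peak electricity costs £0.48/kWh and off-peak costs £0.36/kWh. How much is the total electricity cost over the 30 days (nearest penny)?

£4.28

Peak energy = 0.17 kW × 1 h × 30 = 5.1 kWh
Off-peak energy = 0.17 kW × 1 h × 30 = 5.1 kWh
Cost = 5.1 × £0.48 + 5.1 × £0.36 = £2.448 + £1.836 = £4.28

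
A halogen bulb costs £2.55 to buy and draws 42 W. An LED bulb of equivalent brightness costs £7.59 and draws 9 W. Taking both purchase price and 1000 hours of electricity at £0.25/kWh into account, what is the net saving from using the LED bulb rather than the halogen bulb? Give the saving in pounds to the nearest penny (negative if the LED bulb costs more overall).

£3.21

halogen bulb: £2.55 + (42/1000) kW × 1000 h × £0.25 = £2.55 + £10.5 = £13.05
LED bulb: £7.59 + (9/1000) kW × 1000 h × £0.25 = £7.59 + £2.25 = £9.84
Saving = £13.05 − £9.84 = £3.21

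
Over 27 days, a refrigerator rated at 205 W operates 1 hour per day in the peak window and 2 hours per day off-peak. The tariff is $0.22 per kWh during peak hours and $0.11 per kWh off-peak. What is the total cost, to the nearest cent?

Peak energy = 0.205 kW × 1 h × 27 = 5.535 kWh
Off-peak energy = 0.205 kW × 2 h × 27 = 11.07 kWh
Cost = 5.535 × $0.22 + 11.07 × $0.11 = $1.2177 + $1.2177 = $2.44

$2.44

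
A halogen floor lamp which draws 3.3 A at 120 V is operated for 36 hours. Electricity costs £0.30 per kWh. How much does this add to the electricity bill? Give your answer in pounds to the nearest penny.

Power = 3.3 A × 120 V = 396 W = 0.396 kW
Energy = 0.396 kW × 36 h = 14.256 kWh
Cost = 14.256 kWh × £0.30/kWh = £4.28

£4.28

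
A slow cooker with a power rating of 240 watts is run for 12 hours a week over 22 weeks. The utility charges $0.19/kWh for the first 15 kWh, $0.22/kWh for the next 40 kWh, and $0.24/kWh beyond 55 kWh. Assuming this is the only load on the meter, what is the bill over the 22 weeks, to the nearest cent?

$13.66

Runtime = 12 h/week × 22 weeks = 264 h
Energy = 0.24 kW × 264 h = 63.36 kWh
Tier 1 (0–15 kWh): 15 × $0.19 = $2.85
Tier 2 (15–55 kWh): 40 × $0.22 = $8.8
Above 55 kWh: 8.36 × $0.24 = $2.0064
Bill = $13.66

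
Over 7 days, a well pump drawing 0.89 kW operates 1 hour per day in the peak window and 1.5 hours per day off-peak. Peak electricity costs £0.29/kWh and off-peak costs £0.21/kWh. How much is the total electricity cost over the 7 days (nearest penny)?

Peak energy = 0.89 kW × 1 h × 7 = 6.23 kWh
Off-peak energy = 0.89 kW × 1.5 h × 7 = 9.345 kWh
Cost = 6.23 × £0.29 + 9.345 × £0.21 = £1.8067 + £1.96245 = £3.77

£3.77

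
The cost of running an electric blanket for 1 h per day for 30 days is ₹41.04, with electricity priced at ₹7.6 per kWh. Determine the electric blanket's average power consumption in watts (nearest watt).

180 W

Energy = ₹41.04 ÷ ₹7.6/kWh = 5.4 kWh
Runtime = 1 h/day × 30 days = 30 h
Power = 5.4 kWh ÷ 30 h = 0.18 kW = 180 W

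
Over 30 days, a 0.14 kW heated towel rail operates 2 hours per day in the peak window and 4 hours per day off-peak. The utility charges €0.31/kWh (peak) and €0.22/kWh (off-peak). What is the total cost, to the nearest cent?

Peak energy = 0.14 kW × 2 h × 30 = 8.4 kWh
Off-peak energy = 0.14 kW × 4 h × 30 = 16.8 kWh
Cost = 8.4 × €0.31 + 16.8 × €0.22 = €2.604 + €3.696 = €6.30

€6.30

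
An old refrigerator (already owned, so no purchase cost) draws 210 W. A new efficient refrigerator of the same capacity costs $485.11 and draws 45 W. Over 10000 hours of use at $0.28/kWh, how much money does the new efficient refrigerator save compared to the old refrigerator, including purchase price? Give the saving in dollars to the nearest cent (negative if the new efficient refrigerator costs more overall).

old refrigerator: $0.00 + (210/1000) kW × 10000 h × $0.28 = $0.00 + $588 = $588
new efficient refrigerator: $485.11 + (45/1000) kW × 10000 h × $0.28 = $485.11 + $126 = $611.11
Saving = $588 − $611.11 = −$23.11

-$23.11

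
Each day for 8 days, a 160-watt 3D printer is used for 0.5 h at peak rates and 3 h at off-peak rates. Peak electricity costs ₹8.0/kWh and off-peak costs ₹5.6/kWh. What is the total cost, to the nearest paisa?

Peak energy = 0.16 kW × 0.5 h × 8 = 0.64 kWh
Off-peak energy = 0.16 kW × 3 h × 8 = 3.84 kWh
Cost = 0.64 × ₹8.0 + 3.84 × ₹5.6 = ₹5.12 + ₹21.504 = ₹26.62

₹26.62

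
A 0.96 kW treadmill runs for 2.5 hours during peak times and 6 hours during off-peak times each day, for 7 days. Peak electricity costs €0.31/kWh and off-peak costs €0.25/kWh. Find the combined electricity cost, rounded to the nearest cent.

€15.29

Peak energy = 0.96 kW × 2.5 h × 7 = 16.8 kWh
Off-peak energy = 0.96 kW × 6 h × 7 = 40.32 kWh
Cost = 16.8 × €0.31 + 40.32 × €0.25 = €5.208 + €10.08 = €15.29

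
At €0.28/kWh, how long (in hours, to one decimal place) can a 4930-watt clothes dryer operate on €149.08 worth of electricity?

Energy available = €149.08 ÷ €0.28/kWh = 532.4286 kWh
Hours = 532.4286 kWh ÷ 4.93 kW = 108.0 h

108.0 h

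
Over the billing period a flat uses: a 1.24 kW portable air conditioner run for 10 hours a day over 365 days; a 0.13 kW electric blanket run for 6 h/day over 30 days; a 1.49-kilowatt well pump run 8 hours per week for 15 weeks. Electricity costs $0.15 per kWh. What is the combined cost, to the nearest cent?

$709.23

portable air conditioner: Runtime = 10 h/day × 365 days = 3650 h
portable air conditioner: 1.24 kW × 3650 h = 4526 kWh
electric blanket: Runtime = 6 h/day × 30 days = 180 h
electric blanket: 0.13 kW × 180 h = 23.4 kWh
well pump: Runtime = 8 h/week × 15 weeks = 120 h
well pump: 1.49 kW × 120 h = 178.8 kWh
Total energy = 4728.2 kWh
Cost = 4728.2 × $0.15 = $709.23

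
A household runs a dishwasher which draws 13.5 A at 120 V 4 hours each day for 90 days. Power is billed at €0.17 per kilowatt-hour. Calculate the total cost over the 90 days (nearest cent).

€99.14

Power = 13.5 A × 120 V = 1620 W = 1.62 kW
Runtime = 4 h/day × 90 days = 360 h
Energy = 1.62 kW × 360 h = 583.2 kWh
Cost = 583.2 kWh × €0.17/kWh = €99.14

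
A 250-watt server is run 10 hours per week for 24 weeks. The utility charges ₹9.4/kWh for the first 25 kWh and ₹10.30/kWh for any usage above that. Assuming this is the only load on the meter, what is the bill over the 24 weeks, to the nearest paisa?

Runtime = 10 h/week × 24 weeks = 240 h
Energy = 0.25 kW × 240 h = 60 kWh
Tier 1 (0–25 kWh): 25 × ₹9.4 = ₹235
Above 25 kWh: 35 × ₹10.30 = ₹360.5
Bill = ₹595.50

₹595.50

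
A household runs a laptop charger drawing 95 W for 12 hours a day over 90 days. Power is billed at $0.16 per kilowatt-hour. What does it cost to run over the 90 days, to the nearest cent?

$16.42

Runtime = 12 h/day × 90 days = 1080 h
Energy = 0.095 kW × 1080 h = 102.6 kWh
Cost = 102.6 kWh × $0.16/kWh = $16.42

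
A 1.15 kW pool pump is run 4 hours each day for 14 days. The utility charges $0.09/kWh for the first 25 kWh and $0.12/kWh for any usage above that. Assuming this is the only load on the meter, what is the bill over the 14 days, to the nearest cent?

$6.98

Runtime = 4 h/day × 14 days = 56 h
Energy = 1.15 kW × 56 h = 64.4 kWh
Tier 1 (0–25 kWh): 25 × $0.09 = $2.25
Above 25 kWh: 39.4 × $0.12 = $4.728
Bill = $6.98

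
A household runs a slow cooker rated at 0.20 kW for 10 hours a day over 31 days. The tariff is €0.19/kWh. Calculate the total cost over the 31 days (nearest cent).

€11.78

Runtime = 10 h/day × 31 days = 310 h
Energy = 0.2 kW × 310 h = 62 kWh
Cost = 62 kWh × €0.19/kWh = €11.78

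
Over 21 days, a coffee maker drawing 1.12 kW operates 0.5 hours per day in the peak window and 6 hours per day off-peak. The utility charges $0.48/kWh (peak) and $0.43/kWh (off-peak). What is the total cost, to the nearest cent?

Peak energy = 1.12 kW × 0.5 h × 21 = 11.76 kWh
Off-peak energy = 1.12 kW × 6 h × 21 = 141.12 kWh
Cost = 11.76 × $0.48 + 141.12 × $0.43 = $5.6448 + $60.6816 = $66.33

$66.33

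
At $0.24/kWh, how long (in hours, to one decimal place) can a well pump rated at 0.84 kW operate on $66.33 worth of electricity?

Energy available = $66.33 ÷ $0.24/kWh = 276.375 kWh
Hours = 276.375 kWh ÷ 0.84 kW = 329.0 h

329.0 h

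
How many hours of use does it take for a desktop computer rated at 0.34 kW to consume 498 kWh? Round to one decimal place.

Hours = 498 kWh ÷ 0.34 kW = 1464.7 h

1464.7 h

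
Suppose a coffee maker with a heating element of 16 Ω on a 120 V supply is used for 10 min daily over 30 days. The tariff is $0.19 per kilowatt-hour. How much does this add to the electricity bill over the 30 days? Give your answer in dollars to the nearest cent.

Power = V²/R = 120²/16 = 900 W = 0.9 kW
Runtime = 10 min × 30 = 300 min = 5 h
Energy = 0.9 kW × 5 h = 4.5 kWh
Cost = 4.5 kWh × $0.19/kWh = $0.86

$0.86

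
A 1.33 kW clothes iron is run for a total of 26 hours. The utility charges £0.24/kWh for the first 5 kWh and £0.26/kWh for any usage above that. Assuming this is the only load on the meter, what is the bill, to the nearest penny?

£8.89

Energy = 1.33 kW × 26 h = 34.58 kWh
Tier 1 (0–5 kWh): 5 × £0.24 = £1.2
Above 5 kWh: 29.58 × £0.26 = £7.6908
Bill = £8.89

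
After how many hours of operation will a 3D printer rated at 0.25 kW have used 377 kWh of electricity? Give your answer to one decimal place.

1508.0 h

Hours = 377 kWh ÷ 0.25 kW = 1508.0 h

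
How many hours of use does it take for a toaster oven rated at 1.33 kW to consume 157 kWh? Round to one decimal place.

Hours = 157 kWh ÷ 1.33 kW = 118.0 h

118.0 h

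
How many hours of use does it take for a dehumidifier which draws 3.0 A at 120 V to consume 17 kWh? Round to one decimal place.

Power = 3.0 A × 120 V = 360 W = 0.36 kW
Hours = 17 kWh ÷ 0.36 kW = 47.2 h

47.2 h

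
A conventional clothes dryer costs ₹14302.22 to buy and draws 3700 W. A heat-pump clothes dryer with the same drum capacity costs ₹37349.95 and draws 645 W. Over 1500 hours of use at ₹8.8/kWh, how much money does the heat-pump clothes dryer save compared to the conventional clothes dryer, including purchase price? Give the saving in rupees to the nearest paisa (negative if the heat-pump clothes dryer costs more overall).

conventional clothes dryer: ₹14302.22 + (3700/1000) kW × 1500 h × ₹8.8 = ₹14302.22 + ₹48840 = ₹63142.22
heat-pump clothes dryer: ₹37349.95 + (645/1000) kW × 1500 h × ₹8.8 = ₹37349.95 + ₹8514 = ₹45863.95
Saving = ₹63142.22 − ₹45863.95 = ₹17278.27

₹17278.27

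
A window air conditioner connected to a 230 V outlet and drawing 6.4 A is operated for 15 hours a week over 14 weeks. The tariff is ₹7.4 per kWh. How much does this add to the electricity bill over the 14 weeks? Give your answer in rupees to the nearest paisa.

Power = 6.4 A × 230 V = 1472 W = 1.472 kW
Runtime = 15 h/week × 14 weeks = 210 h
Energy = 1.472 kW × 210 h = 309.12 kWh
Cost = 309.12 kWh × ₹7.4/kWh = ₹2287.49

₹2287.49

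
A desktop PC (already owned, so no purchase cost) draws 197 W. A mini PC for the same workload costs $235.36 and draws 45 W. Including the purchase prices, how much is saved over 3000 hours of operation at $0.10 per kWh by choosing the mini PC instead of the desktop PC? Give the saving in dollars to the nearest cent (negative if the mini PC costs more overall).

desktop PC: $0.00 + (197/1000) kW × 3000 h × $0.10 = $0.00 + $59.1 = $59.1
mini PC: $235.36 + (45/1000) kW × 3000 h × $0.10 = $235.36 + $13.5 = $248.86
Saving = $59.1 − $248.86 = −$189.76

-$189.76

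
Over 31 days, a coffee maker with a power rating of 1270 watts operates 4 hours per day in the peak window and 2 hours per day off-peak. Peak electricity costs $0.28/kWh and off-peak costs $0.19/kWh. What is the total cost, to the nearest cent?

Peak energy = 1.27 kW × 4 h × 31 = 157.48 kWh
Off-peak energy = 1.27 kW × 2 h × 31 = 78.74 kWh
Cost = 157.48 × $0.28 + 78.74 × $0.19 = $44.0944 + $14.9606 = $59.06

$59.06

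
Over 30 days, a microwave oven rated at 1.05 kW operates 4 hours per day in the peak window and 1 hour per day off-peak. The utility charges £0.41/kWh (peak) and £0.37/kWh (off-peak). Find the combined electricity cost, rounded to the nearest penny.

Peak energy = 1.05 kW × 4 h × 30 = 126 kWh
Off-peak energy = 1.05 kW × 1 h × 30 = 31.5 kWh
Cost = 126 × £0.41 + 31.5 × £0.37 = £51.66 + £11.655 = £63.32

£63.32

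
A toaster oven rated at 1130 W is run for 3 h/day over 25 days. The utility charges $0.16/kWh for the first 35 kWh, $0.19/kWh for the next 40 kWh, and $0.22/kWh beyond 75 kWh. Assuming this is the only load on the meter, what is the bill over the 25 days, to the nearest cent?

Runtime = 3 h/day × 25 days = 75 h
Energy = 1.13 kW × 75 h = 84.75 kWh
Tier 1 (0–35 kWh): 35 × $0.16 = $5.6
Tier 2 (35–75 kWh): 40 × $0.19 = $7.6
Above 75 kWh: 9.75 × $0.22 = $2.145
Bill = $15.35

$15.35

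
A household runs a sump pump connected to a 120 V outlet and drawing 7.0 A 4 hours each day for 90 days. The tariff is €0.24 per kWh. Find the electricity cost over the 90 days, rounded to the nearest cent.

€72.58

Power = 7.0 A × 120 V = 840 W = 0.84 kW
Runtime = 4 h/day × 90 days = 360 h
Energy = 0.84 kW × 360 h = 302.4 kWh
Cost = 302.4 kWh × €0.24/kWh = €72.58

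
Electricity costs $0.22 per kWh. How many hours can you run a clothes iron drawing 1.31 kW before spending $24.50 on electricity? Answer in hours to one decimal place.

Energy available = $24.50 ÷ $0.22/kWh = 111.3636 kWh
Hours = 111.3636 kWh ÷ 1.31 kW = 85.0 h

85.0 h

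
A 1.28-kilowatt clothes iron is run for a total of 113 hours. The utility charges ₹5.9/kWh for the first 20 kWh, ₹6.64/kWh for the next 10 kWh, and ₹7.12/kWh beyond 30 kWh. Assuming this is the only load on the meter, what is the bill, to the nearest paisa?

Energy = 1.28 kW × 113 h = 144.64 kWh
Tier 1 (0–20 kWh): 20 × ₹5.9 = ₹118
Tier 2 (20–30 kWh): 10 × ₹6.64 = ₹66.4
Above 30 kWh: 114.64 × ₹7.12 = ₹816.2368
Bill = ₹1000.64

₹1000.64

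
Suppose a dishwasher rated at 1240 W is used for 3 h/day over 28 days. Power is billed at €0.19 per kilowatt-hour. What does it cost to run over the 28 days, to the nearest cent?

€19.79

Runtime = 3 h/day × 28 days = 84 h
Energy = 1.24 kW × 84 h = 104.16 kWh
Cost = 104.16 kWh × €0.19/kWh = €19.79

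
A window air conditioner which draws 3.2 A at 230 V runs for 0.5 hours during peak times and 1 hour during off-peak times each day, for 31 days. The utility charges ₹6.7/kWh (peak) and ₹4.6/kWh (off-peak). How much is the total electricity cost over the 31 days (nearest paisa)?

Power = 3.2 A × 230 V = 736 W = 0.736 kW
Peak energy = 0.736 kW × 0.5 h × 31 = 11.408 kWh
Off-peak energy = 0.736 kW × 1 h × 31 = 22.816 kWh
Cost = 11.408 × ₹6.7 + 22.816 × ₹4.6 = ₹76.4336 + ₹104.9536 = ₹181.39

₹181.39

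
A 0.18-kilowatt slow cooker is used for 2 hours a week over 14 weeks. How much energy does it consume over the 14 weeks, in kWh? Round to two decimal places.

Runtime = 2 h/week × 14 weeks = 28 h
Energy = 0.18 kW × 28 h = 5.04 kWh

5.04 kWh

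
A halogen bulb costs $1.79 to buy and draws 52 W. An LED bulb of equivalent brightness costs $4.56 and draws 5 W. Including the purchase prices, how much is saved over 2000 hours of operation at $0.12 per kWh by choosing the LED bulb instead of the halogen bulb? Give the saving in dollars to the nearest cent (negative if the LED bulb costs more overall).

halogen bulb: $1.79 + (52/1000) kW × 2000 h × $0.12 = $1.79 + $12.48 = $14.27
LED bulb: $4.56 + (5/1000) kW × 2000 h × $0.12 = $4.56 + $1.2 = $5.76
Saving = $14.27 − $5.76 = $8.51

$8.51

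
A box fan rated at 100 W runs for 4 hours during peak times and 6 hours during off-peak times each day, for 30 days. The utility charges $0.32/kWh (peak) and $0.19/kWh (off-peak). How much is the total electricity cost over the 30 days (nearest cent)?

Peak energy = 0.1 kW × 4 h × 30 = 12 kWh
Off-peak energy = 0.1 kW × 6 h × 30 = 18 kWh
Cost = 12 × $0.32 + 18 × $0.19 = $3.84 + $3.42 = $7.26

$7.26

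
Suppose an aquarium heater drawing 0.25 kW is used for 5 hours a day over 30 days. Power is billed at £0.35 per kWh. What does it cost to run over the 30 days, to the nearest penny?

Runtime = 5 h/day × 30 days = 150 h
Energy = 0.25 kW × 150 h = 37.5 kWh
Cost = 37.5 kWh × £0.35/kWh = £13.13

£13.13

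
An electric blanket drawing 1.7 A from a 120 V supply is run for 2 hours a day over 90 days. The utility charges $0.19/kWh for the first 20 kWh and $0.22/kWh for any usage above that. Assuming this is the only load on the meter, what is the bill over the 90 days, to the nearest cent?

Power = 1.7 A × 120 V = 204 W = 0.204 kW
Runtime = 2 h/day × 90 days = 180 h
Energy = 0.204 kW × 180 h = 36.72 kWh
Tier 1 (0–20 kWh): 20 × $0.19 = $3.8
Above 20 kWh: 16.72 × $0.22 = $3.6784
Bill = $7.48

$7.48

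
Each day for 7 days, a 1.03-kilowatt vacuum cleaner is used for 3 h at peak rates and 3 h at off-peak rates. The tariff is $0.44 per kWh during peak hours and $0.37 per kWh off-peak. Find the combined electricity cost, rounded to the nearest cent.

$17.52

Peak energy = 1.03 kW × 3 h × 7 = 21.63 kWh
Off-peak energy = 1.03 kW × 3 h × 7 = 21.63 kWh
Cost = 21.63 × $0.44 + 21.63 × $0.37 = $9.5172 + $8.0031 = $17.52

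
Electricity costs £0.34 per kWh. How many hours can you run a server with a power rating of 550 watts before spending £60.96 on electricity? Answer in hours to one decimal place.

326.0 h

Energy available = £60.96 ÷ £0.34/kWh = 179.2941 kWh
Hours = 179.2941 kWh ÷ 0.55 kW = 326.0 h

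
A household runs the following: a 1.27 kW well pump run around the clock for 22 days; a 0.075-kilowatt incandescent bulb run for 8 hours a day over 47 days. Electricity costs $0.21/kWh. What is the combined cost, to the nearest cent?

$146.74

well pump: Runtime = 24 h × 22 = 528 h
well pump: 1.27 kW × 528 h = 670.56 kWh
incandescent bulb: Runtime = 8 h/day × 47 days = 376 h
incandescent bulb: 0.075 kW × 376 h = 28.2 kWh
Total energy = 698.76 kWh
Cost = 698.76 × $0.21 = $146.74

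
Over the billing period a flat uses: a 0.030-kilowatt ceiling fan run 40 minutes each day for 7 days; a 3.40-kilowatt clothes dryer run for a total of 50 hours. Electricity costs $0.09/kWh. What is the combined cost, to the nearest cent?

ceiling fan: Runtime = 40 min × 7 = 280 min = 4.666666… h
ceiling fan: 0.03 kW × 4.666666… h = 0.14 kWh
clothes dryer: 3.4 kW × 50 h = 170 kWh
Total energy = 170.14 kWh
Cost = 170.14 × $0.09 = $15.31

$15.31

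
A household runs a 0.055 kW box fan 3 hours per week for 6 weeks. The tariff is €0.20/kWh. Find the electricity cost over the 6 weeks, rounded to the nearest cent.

Runtime = 3 h/week × 6 weeks = 18 h
Energy = 0.055 kW × 18 h = 0.99 kWh
Cost = 0.99 kWh × €0.20/kWh = €0.20

€0.20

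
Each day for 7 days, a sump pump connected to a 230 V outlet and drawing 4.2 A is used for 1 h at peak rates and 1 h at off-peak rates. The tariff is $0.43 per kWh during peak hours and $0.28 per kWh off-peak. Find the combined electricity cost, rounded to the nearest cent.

Power = 4.2 A × 230 V = 966 W = 0.966 kW
Peak energy = 0.966 kW × 1 h × 7 = 6.762 kWh
Off-peak energy = 0.966 kW × 1 h × 7 = 6.762 kWh
Cost = 6.762 × $0.43 + 6.762 × $0.28 = $2.90766 + $1.89336 = $4.80

$4.80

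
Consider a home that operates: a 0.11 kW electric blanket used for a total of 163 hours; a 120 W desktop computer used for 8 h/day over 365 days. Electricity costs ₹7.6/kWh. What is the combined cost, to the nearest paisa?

electric blanket: 0.11 kW × 163 h = 17.93 kWh
desktop computer: Runtime = 8 h/day × 365 days = 2920 h
desktop computer: 0.12 kW × 2920 h = 350.4 kWh
Total energy = 368.33 kWh
Cost = 368.33 × ₹7.6 = ₹2799.31

₹2799.31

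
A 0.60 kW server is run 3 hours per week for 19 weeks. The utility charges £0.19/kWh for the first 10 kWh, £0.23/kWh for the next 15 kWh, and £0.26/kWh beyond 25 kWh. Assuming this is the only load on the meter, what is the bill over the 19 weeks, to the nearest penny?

Runtime = 3 h/week × 19 weeks = 57 h
Energy = 0.6 kW × 57 h = 34.2 kWh
Tier 1 (0–10 kWh): 10 × £0.19 = £1.9
Tier 2 (10–25 kWh): 15 × £0.23 = £3.45
Above 25 kWh: 9.2 × £0.26 = £2.392
Bill = £7.74

£7.74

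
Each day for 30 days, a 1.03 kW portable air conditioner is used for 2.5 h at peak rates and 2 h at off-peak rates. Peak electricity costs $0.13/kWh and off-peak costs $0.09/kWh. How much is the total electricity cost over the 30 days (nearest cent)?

$15.60

Peak energy = 1.03 kW × 2.5 h × 30 = 77.25 kWh
Off-peak energy = 1.03 kW × 2 h × 30 = 61.8 kWh
Cost = 77.25 × $0.13 + 61.8 × $0.09 = $10.0425 + $5.562 = $15.60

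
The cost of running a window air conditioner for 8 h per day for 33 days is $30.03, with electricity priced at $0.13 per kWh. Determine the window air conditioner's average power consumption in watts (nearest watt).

875 W

Energy = $30.03 ÷ $0.13/kWh = 231 kWh
Runtime = 8 h/day × 33 days = 264 h
Power = 231 kWh ÷ 264 h = 0.875 kW = 875 W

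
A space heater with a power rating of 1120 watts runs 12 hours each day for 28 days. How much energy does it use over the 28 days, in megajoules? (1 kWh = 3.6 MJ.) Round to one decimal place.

1354.8 MJ

Runtime = 12 h/day × 28 days = 336 h
Energy = 1.12 kW × 336 h = 376.32 kWh
= 376.32 × 3.6 MJ = 1354.8 MJ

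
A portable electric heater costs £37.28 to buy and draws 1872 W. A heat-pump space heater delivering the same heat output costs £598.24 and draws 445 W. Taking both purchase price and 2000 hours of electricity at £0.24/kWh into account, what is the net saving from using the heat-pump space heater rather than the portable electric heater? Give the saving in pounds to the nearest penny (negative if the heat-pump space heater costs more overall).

portable electric heater: £37.28 + (1872/1000) kW × 2000 h × £0.24 = £37.28 + £898.56 = £935.84
heat-pump space heater: £598.24 + (445/1000) kW × 2000 h × £0.24 = £598.24 + £213.6 = £811.84
Saving = £935.84 − £811.84 = £124

£124.00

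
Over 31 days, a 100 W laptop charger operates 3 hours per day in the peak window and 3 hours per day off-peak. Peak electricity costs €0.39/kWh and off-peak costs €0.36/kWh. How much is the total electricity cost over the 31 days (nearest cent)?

€6.98

Peak energy = 0.1 kW × 3 h × 31 = 9.3 kWh
Off-peak energy = 0.1 kW × 3 h × 31 = 9.3 kWh
Cost = 9.3 × €0.39 + 9.3 × €0.36 = €3.627 + €3.348 = €6.98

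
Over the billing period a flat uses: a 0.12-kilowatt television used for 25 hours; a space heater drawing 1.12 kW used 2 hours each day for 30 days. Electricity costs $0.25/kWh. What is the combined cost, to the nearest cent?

$17.55

television: 0.12 kW × 25 h = 3 kWh
space heater: Runtime = 2 h/day × 30 days = 60 h
space heater: 1.12 kW × 60 h = 67.2 kWh
Total energy = 70.2 kWh
Cost = 70.2 × $0.25 = $17.55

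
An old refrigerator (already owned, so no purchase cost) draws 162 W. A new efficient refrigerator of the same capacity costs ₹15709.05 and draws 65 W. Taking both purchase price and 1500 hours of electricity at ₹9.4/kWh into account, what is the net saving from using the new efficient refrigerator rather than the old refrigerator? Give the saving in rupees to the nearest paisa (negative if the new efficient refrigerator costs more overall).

-₹14341.35

old refrigerator: ₹0.00 + (162/1000) kW × 1500 h × ₹9.4 = ₹0.00 + ₹2284.2 = ₹2284.2
new efficient refrigerator: ₹15709.05 + (65/1000) kW × 1500 h × ₹9.4 = ₹15709.05 + ₹916.5 = ₹16625.55
Saving = ₹2284.2 − ₹16625.55 = −₹14341.35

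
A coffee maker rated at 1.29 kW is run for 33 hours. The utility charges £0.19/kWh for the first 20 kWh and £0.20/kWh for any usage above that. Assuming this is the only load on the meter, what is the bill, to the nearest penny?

Energy = 1.29 kW × 33 h = 42.57 kWh
Tier 1 (0–20 kWh): 20 × £0.19 = £3.8
Above 20 kWh: 22.57 × £0.20 = £4.514
Bill = £8.31

£8.31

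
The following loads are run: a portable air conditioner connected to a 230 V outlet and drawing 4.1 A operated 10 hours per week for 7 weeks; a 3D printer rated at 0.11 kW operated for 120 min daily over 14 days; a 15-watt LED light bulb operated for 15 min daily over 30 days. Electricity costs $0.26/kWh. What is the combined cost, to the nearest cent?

portable air conditioner: Power = 4.1 A × 230 V = 943 W = 0.943 kW
portable air conditioner: Runtime = 10 h/week × 7 weeks = 70 h
portable air conditioner: 0.943 kW × 70 h = 66.01 kWh
3D printer: Runtime = 120 min × 14 = 1680 min = 28 h
3D printer: 0.11 kW × 28 h = 3.08 kWh
LED light bulb: Runtime = 15 min × 30 = 450 min = 7.5 h
LED light bulb: 0.015 kW × 7.5 h = 0.1125 kWh
Total energy = 69.2025 kWh
Cost = 69.2025 × $0.26 = $17.99

$17.99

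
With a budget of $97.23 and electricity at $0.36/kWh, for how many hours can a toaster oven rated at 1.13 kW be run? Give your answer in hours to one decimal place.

239.0 h

Energy available = $97.23 ÷ $0.36/kWh = 270.0833 kWh
Hours = 270.0833 kWh ÷ 1.13 kW = 239.0 h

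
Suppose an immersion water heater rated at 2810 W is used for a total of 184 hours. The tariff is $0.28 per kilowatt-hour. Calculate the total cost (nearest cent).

$144.77

Energy = 2.81 kW × 184 h = 517.04 kWh
Cost = 517.04 kWh × $0.28/kWh = $144.77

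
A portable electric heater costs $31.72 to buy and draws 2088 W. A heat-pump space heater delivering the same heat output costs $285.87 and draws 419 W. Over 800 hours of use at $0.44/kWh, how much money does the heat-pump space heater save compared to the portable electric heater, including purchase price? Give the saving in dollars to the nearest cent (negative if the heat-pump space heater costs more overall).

portable electric heater: $31.72 + (2088/1000) kW × 800 h × $0.44 = $31.72 + $734.976 = $766.696
heat-pump space heater: $285.87 + (419/1000) kW × 800 h × $0.44 = $285.87 + $147.488 = $433.358
Saving = $766.696 − $433.358 = $333.338 → $333.34

$333.34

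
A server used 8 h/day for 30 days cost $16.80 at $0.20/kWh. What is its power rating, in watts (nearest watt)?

Energy = $16.80 ÷ $0.20/kWh = 84 kWh
Runtime = 8 h/day × 30 days = 240 h
Power = 84 kWh ÷ 240 h = 0.35 kW = 350 W

350 W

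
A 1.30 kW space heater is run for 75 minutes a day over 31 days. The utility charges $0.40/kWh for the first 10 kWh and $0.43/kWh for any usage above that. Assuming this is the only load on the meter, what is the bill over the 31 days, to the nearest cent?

Runtime = 75 min × 31 = 2325 min = 38.75 h
Energy = 1.3 kW × 38.75 h = 50.375 kWh
Tier 1 (0–10 kWh): 10 × $0.40 = $4
Above 10 kWh: 40.375 × $0.43 = $17.36125
Bill = $21.36

$21.36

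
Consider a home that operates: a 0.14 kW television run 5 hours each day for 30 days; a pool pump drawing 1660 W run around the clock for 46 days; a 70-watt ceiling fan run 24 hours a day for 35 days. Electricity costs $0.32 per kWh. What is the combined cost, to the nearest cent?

$611.98

television: Runtime = 5 h/day × 30 days = 150 h
television: 0.14 kW × 150 h = 21 kWh
pool pump: Runtime = 24 h × 46 = 1104 h
pool pump: 1.66 kW × 1104 h = 1832.64 kWh
ceiling fan: Runtime = 24 h × 35 = 840 h
ceiling fan: 0.07 kW × 840 h = 58.8 kWh
Total energy = 1912.44 kWh
Cost = 1912.44 × $0.32 = $611.98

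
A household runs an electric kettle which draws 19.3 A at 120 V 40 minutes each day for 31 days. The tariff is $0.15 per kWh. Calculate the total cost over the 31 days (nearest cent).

Power = 19.3 A × 120 V = 2316 W = 2.316 kW
Runtime = 40 min × 31 = 1240 min = 20.666666… h
Energy = 2.316 kW × 20.666666… h = 47.864 kWh
Cost = 47.864 kWh × $0.15/kWh = $7.18

$7.18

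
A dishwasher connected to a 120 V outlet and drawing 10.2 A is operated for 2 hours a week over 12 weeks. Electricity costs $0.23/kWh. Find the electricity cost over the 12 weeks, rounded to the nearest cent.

$6.76

Power = 10.2 A × 120 V = 1224 W = 1.224 kW
Runtime = 2 h/week × 12 weeks = 24 h
Energy = 1.224 kW × 24 h = 29.376 kWh
Cost = 29.376 kWh × $0.23/kWh = $6.76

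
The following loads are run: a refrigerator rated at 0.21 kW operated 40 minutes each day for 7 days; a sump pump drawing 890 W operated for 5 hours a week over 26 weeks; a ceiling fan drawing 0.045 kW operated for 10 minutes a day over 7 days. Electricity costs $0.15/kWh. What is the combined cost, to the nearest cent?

refrigerator: Runtime = 40 min × 7 = 280 min = 4.666666… h
refrigerator: 0.21 kW × 4.666666… h = 0.98 kWh
sump pump: Runtime = 5 h/week × 26 weeks = 130 h
sump pump: 0.89 kW × 130 h = 115.7 kWh
ceiling fan: Runtime = 10 min × 7 = 70 min = 1.166666… h
ceiling fan: 0.045 kW × 1.166666… h = 0.0525 kWh
Total energy = 116.7325 kWh
Cost = 116.7325 × $0.15 = $17.51

$17.51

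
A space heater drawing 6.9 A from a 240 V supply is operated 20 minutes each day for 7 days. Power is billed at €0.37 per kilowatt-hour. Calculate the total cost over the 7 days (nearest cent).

€1.43

Power = 6.9 A × 240 V = 1656 W = 1.656 kW
Runtime = 20 min × 7 = 140 min = 2.333333… h
Energy = 1.656 kW × 2.333333… h = 3.864 kWh
Cost = 3.864 kWh × €0.37/kWh = €1.43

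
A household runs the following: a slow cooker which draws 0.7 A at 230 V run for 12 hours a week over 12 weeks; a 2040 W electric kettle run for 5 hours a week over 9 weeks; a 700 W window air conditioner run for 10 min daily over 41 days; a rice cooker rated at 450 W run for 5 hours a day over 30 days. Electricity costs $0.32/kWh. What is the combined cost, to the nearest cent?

slow cooker: Power = 0.7 A × 230 V = 161 W = 0.161 kW
slow cooker: Runtime = 12 h/week × 12 weeks = 144 h
slow cooker: 0.161 kW × 144 h = 23.184 kWh
electric kettle: Runtime = 5 h/week × 9 weeks = 45 h
electric kettle: 2.04 kW × 45 h = 91.8 kWh
window air conditioner: Runtime = 10 min × 41 = 410 min = 6.833333… h
window air conditioner: 0.7 kW × 6.833333… h = 4.783333… kWh
rice cooker: Runtime = 5 h/day × 30 days = 150 h
rice cooker: 0.45 kW × 150 h = 67.5 kWh
Total energy = 187.267333… kWh
Cost = 187.267333… × $0.32 = $59.93

$59.93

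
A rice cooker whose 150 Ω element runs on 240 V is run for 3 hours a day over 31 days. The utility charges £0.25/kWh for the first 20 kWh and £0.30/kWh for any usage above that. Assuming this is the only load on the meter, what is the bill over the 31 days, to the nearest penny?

£9.71

Power = V²/R = 240²/150 = 384 W = 0.384 kW
Runtime = 3 h/day × 31 days = 93 h
Energy = 0.384 kW × 93 h = 35.712 kWh
Tier 1 (0–20 kWh): 20 × £0.25 = £5
Above 20 kWh: 15.712 × £0.30 = £4.7136
Bill = £9.71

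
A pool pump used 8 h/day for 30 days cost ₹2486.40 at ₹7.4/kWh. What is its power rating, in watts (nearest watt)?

Energy = ₹2486.40 ÷ ₹7.4/kWh = 336 kWh
Runtime = 8 h/day × 30 days = 240 h
Power = 336 kWh ÷ 240 h = 1.4 kW = 1400 W

1400 W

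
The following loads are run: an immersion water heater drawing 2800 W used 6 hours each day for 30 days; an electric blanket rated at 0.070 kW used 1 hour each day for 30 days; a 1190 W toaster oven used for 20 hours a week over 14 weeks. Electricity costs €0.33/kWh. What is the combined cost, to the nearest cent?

immersion water heater: Runtime = 6 h/day × 30 days = 180 h
immersion water heater: 2.8 kW × 180 h = 504 kWh
electric blanket: Runtime = 1 h/day × 30 days = 30 h
electric blanket: 0.07 kW × 30 h = 2.1 kWh
toaster oven: Runtime = 20 h/week × 14 weeks = 280 h
toaster oven: 1.19 kW × 280 h = 333.2 kWh
Total energy = 839.3 kWh
Cost = 839.3 × €0.33 = €276.97

€276.97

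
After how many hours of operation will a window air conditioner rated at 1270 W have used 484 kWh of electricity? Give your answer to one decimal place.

381.1 h

Hours = 484 kWh ÷ 1.27 kW = 381.1 h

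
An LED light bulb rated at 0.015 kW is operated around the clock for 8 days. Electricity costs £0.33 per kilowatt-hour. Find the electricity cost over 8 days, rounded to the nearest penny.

Runtime = 24 h × 8 = 192 h
Energy = 0.015 kW × 192 h = 2.88 kWh
Cost = 2.88 kWh × £0.33/kWh = £0.95

£0.95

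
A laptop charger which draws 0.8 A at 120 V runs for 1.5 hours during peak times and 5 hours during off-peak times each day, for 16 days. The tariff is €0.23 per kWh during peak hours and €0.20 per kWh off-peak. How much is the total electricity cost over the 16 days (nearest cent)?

Power = 0.8 A × 120 V = 96 W = 0.096 kW
Peak energy = 0.096 kW × 1.5 h × 16 = 2.304 kWh
Off-peak energy = 0.096 kW × 5 h × 16 = 7.68 kWh
Cost = 2.304 × €0.23 + 7.68 × €0.20 = €0.52992 + €1.536 = €2.07

€2.07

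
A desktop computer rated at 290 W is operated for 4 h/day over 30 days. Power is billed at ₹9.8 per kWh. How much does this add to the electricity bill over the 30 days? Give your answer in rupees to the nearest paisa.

Runtime = 4 h/day × 30 days = 120 h
Energy = 0.29 kW × 120 h = 34.8 kWh
Cost = 34.8 kWh × ₹9.8/kWh = ₹341.04

₹341.04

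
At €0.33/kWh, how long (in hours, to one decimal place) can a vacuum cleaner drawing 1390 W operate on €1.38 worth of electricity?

3.0 h

Energy available = €1.38 ÷ €0.33/kWh = 4.1818 kWh
Hours = 4.1818 kWh ÷ 1.39 kW = 3.0 h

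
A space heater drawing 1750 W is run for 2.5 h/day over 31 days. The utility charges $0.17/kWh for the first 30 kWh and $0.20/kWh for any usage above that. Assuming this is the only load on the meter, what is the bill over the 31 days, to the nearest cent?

Runtime = 2.5 h/day × 31 days = 77.5 h
Energy = 1.75 kW × 77.5 h = 135.625 kWh
Tier 1 (0–30 kWh): 30 × $0.17 = $5.1
Above 30 kWh: 105.625 × $0.20 = $21.125
Bill = $26.23

$26.23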